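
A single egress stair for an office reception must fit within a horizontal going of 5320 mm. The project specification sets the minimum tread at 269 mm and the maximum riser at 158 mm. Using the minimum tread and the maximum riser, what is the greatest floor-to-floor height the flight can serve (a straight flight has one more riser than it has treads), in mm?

3160 mm

Treads that fit: ⌊5320 / 269⌋ = 19.
Risers = treads + 1 = 20.
Maximum height = 20 × 158 = 3160 mm.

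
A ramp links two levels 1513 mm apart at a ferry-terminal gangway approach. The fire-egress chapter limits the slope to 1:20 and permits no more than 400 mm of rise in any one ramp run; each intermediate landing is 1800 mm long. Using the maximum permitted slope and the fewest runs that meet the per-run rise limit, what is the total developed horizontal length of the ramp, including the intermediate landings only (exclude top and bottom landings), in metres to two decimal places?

35.66 m

1513 / 400 = 3.78, so 4 ramp runs are needed. That means 3 intermediate landings.
Ramp run (horizontal) at 1:20: 1513 × 20 = 30260 mm.
3 intermediate landings contribute 3 × 1800 = 5400 mm.
Developed length = 30260 + 5400 = 35660 mm.
= 35.66 m.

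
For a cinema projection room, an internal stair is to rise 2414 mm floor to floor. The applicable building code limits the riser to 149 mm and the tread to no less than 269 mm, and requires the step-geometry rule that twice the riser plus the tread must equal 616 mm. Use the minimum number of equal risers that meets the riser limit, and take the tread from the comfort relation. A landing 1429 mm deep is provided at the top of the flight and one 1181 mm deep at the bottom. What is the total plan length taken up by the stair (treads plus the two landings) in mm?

⌈2414/149⌉ = 17 risers.
R = 2414 ÷ 17 = 142 mm.
T = 616 − 2·142 = 332 mm, which satisfies the 269 mm minimum.
Treads = 17 − 1 = 16; going = 16 × 332 = 5312 mm.
Enclosure = 5312 + 1429 + 1181 = 7922 mm.

7922 mm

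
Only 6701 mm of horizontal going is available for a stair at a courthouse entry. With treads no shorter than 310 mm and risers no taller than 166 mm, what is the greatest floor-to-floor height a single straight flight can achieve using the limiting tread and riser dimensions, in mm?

3652 mm

Treads that fit: ⌊6701 / 310⌋ = 21.
Risers = treads + 1 = 22.
Maximum height = 22 × 166 = 3652 mm.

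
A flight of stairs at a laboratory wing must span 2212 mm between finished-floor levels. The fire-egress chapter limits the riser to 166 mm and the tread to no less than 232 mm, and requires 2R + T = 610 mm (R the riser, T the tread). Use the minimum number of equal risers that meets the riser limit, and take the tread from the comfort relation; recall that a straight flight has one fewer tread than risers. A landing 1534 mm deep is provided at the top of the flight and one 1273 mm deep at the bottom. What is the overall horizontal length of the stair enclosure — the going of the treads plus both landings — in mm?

2212 / 166 = 13.325 → round up to 14 risers.
R = 2212 ÷ 14 = 158 mm.
T = 610 − 2·158 = 294 mm, which satisfies the 232 mm minimum.
14 risers give 13 treads; going = 13 × 294 = 3822 mm.
Enclosure = 3822 + 1534 + 1273 = 6629 mm.

6629 mm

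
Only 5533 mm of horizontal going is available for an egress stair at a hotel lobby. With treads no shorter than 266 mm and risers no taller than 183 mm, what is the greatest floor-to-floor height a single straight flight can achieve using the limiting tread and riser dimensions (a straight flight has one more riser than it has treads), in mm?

5533 / 266 = 20.80, so 20 treads fit.
Risers = treads + 1 = 21.
Maximum height = 21 × 183 = 3843 mm.

3843 mm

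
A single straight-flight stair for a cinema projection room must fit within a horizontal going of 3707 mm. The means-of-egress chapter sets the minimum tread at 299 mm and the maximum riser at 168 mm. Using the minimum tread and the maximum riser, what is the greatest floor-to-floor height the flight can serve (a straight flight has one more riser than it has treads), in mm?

2184 mm

3707 / 299 = 12.40, so 12 treads fit.
Risers = treads + 1 = 13.
Maximum height = 13 × 168 = 2184 mm.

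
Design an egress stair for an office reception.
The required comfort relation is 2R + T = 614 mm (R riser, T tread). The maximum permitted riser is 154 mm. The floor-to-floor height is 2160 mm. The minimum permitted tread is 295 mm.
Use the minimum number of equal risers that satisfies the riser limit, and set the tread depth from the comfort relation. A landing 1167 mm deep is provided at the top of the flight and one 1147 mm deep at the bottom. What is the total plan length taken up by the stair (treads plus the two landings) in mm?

6878 mm

At most 154 each: 2160/154 = 14.03, giving 15 risers.
R = 2160 ÷ 15 = 144 mm.
From 2R + T = 614: T = 614 − 288 = 326 mm.
Going = (15 − 1) × 326 = 4564 mm.
Enclosure = 4564 + 1167 + 1147 = 6878 mm.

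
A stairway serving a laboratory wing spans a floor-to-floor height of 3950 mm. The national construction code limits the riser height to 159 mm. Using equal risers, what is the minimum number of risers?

⌈3950/159⌉ = 25 risers.

25 risers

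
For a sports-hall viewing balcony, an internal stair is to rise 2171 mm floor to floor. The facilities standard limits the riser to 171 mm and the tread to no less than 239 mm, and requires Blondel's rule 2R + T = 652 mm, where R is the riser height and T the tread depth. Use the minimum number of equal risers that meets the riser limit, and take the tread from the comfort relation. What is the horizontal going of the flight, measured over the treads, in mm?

3816 mm

2171 / 171 = 12.70, so 13 risers are needed.
Each riser is 2171/13 = 167 mm (≤ 171 mm).
T = 652 − 2·167 = 318 mm, which satisfies the 239 mm minimum.
13 risers give 12 treads; going = 12 × 318 = 3816 mm.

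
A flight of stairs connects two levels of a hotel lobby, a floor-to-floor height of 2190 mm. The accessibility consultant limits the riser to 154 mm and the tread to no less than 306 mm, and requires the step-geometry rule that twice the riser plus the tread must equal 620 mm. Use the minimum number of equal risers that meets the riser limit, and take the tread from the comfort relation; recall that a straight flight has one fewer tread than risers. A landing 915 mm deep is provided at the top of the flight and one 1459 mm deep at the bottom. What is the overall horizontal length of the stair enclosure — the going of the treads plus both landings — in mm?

6966 mm

2190 / 154 = 14.22, so 15 risers are needed.
Each riser is 2190/15 = 146 mm (≤ 154 mm).
From 2R + T = 620: T = 620 − 292 = 328 mm.
15 risers give 14 treads; going = 14 × 328 = 4592 mm.
Add landings: 4592 + 915 + 1459 = 6966 mm.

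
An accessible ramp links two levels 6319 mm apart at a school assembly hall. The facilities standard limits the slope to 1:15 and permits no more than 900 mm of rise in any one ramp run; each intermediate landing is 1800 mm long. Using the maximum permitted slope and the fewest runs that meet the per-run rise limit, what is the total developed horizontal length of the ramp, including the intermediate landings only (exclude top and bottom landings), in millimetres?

107385 mm

6319 / 900 = 7.02, so 8 ramp runs are needed. That means 7 intermediate landings.
Horizontal run for 6319 mm of rise at 1:15 is 6319 × 15 = 94785 mm.
Intermediate landings: 7 × 1800 = 12600 mm.
Developed length = 94785 + 12600 = 107385 mm.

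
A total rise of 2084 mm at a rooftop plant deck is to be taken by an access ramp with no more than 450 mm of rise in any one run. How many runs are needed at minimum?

2084 / 450 = 4.63, so 5 ramp runs are needed.

5 runs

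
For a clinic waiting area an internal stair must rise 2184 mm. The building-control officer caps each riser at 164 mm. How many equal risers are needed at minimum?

2184 / 164 = 13.317 → round up to 14 risers.

14 risers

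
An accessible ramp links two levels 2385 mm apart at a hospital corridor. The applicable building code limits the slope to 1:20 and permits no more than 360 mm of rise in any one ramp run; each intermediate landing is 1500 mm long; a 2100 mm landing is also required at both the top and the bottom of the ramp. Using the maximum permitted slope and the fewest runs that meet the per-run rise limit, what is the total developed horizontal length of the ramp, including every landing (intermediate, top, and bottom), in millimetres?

60900 mm

⌈2385/360⌉ = 7 ramp runs. That means 6 intermediate landings.
Horizontal run for 2385 mm of rise at 1:20 is 2385 × 20 = 47700 mm.
Intermediate landings: 6 × 1500 = 9000 mm.
Top and bottom landings: 2 × 2100 = 4200 mm.
Total = 47700 + 9000 + 4200 = 60900 mm.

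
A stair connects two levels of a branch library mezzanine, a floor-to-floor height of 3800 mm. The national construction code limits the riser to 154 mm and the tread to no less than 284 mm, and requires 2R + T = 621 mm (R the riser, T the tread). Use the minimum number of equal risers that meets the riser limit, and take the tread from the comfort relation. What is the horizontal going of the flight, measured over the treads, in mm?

7608 mm

⌈3800/154⌉ = 25 risers.
Riser R = 3800 / 25 = 152 mm, within the 154 mm limit.
T = 621 − 2·152 = 317 mm, which satisfies the 284 mm minimum.
Treads = 25 − 1 = 24; going = 24 × 317 = 7608 mm.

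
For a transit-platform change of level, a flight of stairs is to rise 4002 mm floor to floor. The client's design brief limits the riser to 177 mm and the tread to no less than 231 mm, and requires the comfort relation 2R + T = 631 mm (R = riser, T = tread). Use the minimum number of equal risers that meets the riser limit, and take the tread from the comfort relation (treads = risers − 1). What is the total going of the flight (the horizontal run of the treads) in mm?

4002 / 177 = 22.610 → round up to 23 risers.
Riser R = 4002 / 23 = 174 mm, within the 177 mm limit.
T = 631 − 2·174 = 283 mm, which satisfies the 231 mm minimum.
23 risers give 22 treads; going = 22 × 283 = 6226 mm.

6226 mm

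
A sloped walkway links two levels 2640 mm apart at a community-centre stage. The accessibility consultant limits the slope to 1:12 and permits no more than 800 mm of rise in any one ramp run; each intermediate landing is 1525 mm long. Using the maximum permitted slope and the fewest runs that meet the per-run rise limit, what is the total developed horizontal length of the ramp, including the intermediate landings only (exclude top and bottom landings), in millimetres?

36255 mm

At most 800 each: 2640/800 = 3.30, giving 4 ramp runs. That means 3 intermediate landings.
Ramp run (horizontal) at 1:12: 2640 × 12 = 31680 mm.
3 intermediate landings contribute 3 × 1525 = 4575 mm.
Developed length = 31680 + 4575 = 36255 mm.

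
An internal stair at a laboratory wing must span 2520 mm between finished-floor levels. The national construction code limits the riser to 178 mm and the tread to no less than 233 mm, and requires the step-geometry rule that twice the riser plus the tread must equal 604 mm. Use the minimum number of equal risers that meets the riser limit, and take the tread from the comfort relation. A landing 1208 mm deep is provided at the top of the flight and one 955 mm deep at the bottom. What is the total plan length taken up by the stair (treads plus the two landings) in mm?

5915 mm

2520 / 178 = 14.157 → round up to 15 risers.
R = 2520 ÷ 15 = 168 mm.
Tread T = 604 − 2 × 168 = 268 mm (≥ 233 mm).
Treads = 15 − 1 = 14; going = 14 × 268 = 3752 mm.
Add landings: 3752 + 1208 + 955 = 5915 mm.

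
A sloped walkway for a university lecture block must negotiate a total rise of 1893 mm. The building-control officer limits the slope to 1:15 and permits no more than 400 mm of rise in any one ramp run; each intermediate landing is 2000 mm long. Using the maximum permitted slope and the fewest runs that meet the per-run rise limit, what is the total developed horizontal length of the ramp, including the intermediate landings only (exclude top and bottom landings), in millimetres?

36395 mm

At most 400 each: 1893/400 = 4.73, giving 5 ramp runs. That means 4 intermediate landings.
Horizontal run for 1893 mm of rise at 1:15 is 1893 × 15 = 28395 mm.
Intermediate landings: 4 × 2000 = 8000 mm.
Total developed length = 28395 + 8000 = 36395 mm.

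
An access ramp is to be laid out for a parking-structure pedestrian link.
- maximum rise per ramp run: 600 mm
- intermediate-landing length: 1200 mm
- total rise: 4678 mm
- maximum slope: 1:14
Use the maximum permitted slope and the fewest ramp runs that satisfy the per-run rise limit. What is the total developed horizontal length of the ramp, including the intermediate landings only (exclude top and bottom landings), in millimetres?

73892 mm

At most 600 each: 4678/600 = 7.80, giving 8 ramp runs. That means 7 intermediate landings.
Horizontal run for 4678 mm of rise at 1:14 is 4678 × 14 = 65492 mm.
Intermediate landings: 7 × 1200 = 8400 mm.
Total developed length = 65492 + 8400 = 73892 mm.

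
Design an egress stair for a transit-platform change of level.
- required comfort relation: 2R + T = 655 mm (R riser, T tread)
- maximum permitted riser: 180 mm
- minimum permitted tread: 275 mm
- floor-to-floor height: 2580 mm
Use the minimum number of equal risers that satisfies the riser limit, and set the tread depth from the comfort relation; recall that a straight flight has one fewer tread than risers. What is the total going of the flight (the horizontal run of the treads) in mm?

2580 / 180 = 14.333 → round up to 15 risers.
Each riser is 2580/15 = 172 mm (≤ 180 mm).
From 2R + T = 655: T = 655 − 344 = 311 mm.
Treads = 15 − 1 = 14; going = 14 × 311 = 4354 mm.

4354 mm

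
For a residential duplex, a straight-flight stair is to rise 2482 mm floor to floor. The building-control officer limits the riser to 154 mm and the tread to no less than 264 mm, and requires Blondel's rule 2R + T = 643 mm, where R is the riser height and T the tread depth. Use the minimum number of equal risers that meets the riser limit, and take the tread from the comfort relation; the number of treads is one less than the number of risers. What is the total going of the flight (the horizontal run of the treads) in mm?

5616 mm

2482 / 154 = 16.117 → round up to 17 risers.
R = 2482 ÷ 17 = 146 mm.
Tread T = 643 − 2 × 146 = 351 mm (≥ 264 mm).
17 risers give 16 treads; going = 16 × 351 = 5616 mm.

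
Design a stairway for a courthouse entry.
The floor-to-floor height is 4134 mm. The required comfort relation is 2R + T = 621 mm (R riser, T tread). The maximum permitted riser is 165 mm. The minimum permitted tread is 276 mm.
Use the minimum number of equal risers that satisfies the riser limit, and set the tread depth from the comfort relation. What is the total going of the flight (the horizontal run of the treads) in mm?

⌈4134/165⌉ = 26 risers.
R = 4134 ÷ 26 = 159 mm.
T = 621 − 2·159 = 303 mm, which satisfies the 276 mm minimum.
Going = (26 − 1) × 303 = 7575 mm.

7575 mm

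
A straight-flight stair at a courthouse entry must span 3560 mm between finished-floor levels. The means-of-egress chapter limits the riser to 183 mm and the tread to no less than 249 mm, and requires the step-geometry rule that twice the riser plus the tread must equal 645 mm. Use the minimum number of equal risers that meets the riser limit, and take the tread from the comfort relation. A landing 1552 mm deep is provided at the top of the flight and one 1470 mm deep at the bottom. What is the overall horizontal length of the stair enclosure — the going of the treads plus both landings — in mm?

At most 183 each: 3560/183 = 19.45, giving 20 risers.
R = 3560 ÷ 20 = 178 mm.
Tread T = 645 − 2 × 178 = 289 mm (≥ 249 mm).
Going = (20 − 1) × 289 = 5491 mm.
Enclosure = 5491 + 1552 + 1470 = 8513 mm.

8513 mm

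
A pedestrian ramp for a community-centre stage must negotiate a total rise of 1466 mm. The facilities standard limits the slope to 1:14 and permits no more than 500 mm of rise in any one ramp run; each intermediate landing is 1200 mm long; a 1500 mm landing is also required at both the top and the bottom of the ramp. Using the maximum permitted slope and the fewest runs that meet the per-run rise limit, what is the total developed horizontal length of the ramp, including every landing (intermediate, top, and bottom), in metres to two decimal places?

25.92 m

⌈1466/500⌉ = 3 ramp runs. That means 2 intermediate landings.
Horizontal run for 1466 mm of rise at 1:14 is 1466 × 14 = 20524 mm.
Intermediate landings: 2 × 1200 = 2400 mm.
Top and bottom landings: 2 × 1500 = 3000 mm.
Total = 20524 + 2400 + 3000 = 25924 mm.
= 25.92 m.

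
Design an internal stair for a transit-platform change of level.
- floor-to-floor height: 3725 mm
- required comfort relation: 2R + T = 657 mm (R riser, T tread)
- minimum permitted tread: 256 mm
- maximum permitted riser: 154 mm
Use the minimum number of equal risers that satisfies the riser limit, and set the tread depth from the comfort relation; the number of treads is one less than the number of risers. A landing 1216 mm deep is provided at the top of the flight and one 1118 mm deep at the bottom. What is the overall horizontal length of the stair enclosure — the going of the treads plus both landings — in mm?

10950 mm

3725 / 154 = 24.188 → round up to 25 risers.
Each riser is 3725/25 = 149 mm (≤ 154 mm).
From 2R + T = 657: T = 657 − 298 = 359 mm.
25 risers give 24 treads; going = 24 × 359 = 8616 mm.
Add landings: 8616 + 1216 + 1118 = 10950 mm.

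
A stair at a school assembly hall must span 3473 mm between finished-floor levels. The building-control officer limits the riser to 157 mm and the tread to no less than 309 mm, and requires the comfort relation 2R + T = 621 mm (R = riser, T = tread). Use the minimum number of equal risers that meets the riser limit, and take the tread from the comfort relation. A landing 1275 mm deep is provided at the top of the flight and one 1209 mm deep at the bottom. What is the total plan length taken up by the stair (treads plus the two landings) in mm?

3473 / 157 = 22.121 → round up to 23 risers.
Riser R = 3473 / 23 = 151 mm, within the 157 mm limit.
Tread T = 621 − 2 × 151 = 319 mm (≥ 309 mm).
Treads = 23 − 1 = 22; going = 22 × 319 = 7018 mm.
Add landings: 7018 + 1275 + 1209 = 9502 mm.

9502 mm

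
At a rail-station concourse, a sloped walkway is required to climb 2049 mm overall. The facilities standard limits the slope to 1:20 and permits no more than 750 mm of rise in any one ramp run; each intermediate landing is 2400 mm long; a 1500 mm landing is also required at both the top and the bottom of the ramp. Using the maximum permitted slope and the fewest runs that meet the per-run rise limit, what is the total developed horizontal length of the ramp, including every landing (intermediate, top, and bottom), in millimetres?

At most 750 each: 2049/750 = 2.73, giving 3 ramp runs. That means 2 intermediate landings.
Horizontal run for 2049 mm of rise at 1:20 is 2049 × 20 = 40980 mm.
2 intermediate landings contribute 2 × 2400 = 4800 mm.
Top and bottom landings: 2 × 1500 = 3000 mm.
Total = 40980 + 4800 + 3000 = 48780 mm.

48780 mm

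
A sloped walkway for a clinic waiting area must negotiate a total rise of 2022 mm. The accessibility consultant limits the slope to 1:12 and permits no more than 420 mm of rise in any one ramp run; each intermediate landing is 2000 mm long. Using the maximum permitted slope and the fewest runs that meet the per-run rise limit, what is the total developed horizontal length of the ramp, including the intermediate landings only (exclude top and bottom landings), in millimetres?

At most 420 each: 2022/420 = 4.81, giving 5 ramp runs. That means 4 intermediate landings.
Ramp run (horizontal) at 1:12: 2022 × 12 = 24264 mm.
Intermediate landings: 4 × 2000 = 8000 mm.
Developed length = 24264 + 8000 = 32264 mm.

32264 mm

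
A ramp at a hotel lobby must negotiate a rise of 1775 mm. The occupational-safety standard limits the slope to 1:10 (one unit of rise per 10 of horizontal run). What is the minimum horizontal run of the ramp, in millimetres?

17750 mm

At 1:10 the run is 10 × 1775 = 17750 mm.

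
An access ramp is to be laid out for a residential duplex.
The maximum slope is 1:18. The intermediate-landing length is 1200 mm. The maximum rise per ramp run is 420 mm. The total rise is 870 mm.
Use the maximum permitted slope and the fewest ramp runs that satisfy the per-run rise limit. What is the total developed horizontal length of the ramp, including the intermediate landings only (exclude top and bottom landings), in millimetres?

18060 mm

870 / 420 = 2.07, so 3 ramp runs are needed. That means 2 intermediate landings.
Horizontal run for 870 mm of rise at 1:18 is 870 × 18 = 15660 mm.
2 intermediate landings contribute 2 × 1200 = 2400 mm.
Total developed length = 15660 + 2400 = 18060 mm.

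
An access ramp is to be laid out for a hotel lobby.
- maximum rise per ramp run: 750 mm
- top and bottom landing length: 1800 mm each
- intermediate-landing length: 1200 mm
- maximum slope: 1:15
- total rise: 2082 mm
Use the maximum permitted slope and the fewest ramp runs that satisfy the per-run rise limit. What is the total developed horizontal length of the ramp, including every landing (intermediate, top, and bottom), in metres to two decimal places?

37.23 m

2082 / 750 = 2.776 → round up to 3 ramp runs. That means 2 intermediate landings.
Ramp run (horizontal) at 1:15: 2082 × 15 = 31230 mm.
Intermediate landings: 2 × 1200 = 2400 mm.
Top and bottom landings: 2 × 1800 = 3600 mm.
Total = 31230 + 2400 + 3600 = 37230 mm.
= 37.23 m.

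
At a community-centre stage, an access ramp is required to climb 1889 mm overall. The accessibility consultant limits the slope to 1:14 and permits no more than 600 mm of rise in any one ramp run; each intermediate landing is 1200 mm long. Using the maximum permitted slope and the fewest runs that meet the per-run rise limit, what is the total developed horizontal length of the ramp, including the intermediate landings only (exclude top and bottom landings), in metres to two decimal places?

At most 600 each: 1889/600 = 3.15, giving 4 ramp runs. That means 3 intermediate landings.
Horizontal run for 1889 mm of rise at 1:14 is 1889 × 14 = 26446 mm.
Intermediate landings: 3 × 1200 = 3600 mm.
Total developed length = 26446 + 3600 = 30046 mm.
= 30.05 m.

30.05 m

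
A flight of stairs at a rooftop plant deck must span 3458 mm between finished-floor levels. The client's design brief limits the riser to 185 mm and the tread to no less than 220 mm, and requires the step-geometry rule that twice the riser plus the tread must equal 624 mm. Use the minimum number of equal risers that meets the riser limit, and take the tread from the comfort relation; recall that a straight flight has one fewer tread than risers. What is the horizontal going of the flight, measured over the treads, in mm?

3458 / 185 = 18.69, so 19 risers are needed.
Riser R = 3458 / 19 = 182 mm, within the 185 mm limit.
From 2R + T = 624: T = 624 − 364 = 260 mm.
Going = (19 − 1) × 260 = 4680 mm.

4680 mm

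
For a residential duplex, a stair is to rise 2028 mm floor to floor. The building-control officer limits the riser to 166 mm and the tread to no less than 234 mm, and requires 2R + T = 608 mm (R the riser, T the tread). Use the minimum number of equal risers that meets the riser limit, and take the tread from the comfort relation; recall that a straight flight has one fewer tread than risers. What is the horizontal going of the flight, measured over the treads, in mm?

3552 mm

At most 166 each: 2028/166 = 12.22, giving 13 risers.
Riser R = 2028 / 13 = 156 mm, within the 166 mm limit.
From 2R + T = 608: T = 608 − 312 = 296 mm.
13 risers give 12 treads; going = 12 × 296 = 3552 mm.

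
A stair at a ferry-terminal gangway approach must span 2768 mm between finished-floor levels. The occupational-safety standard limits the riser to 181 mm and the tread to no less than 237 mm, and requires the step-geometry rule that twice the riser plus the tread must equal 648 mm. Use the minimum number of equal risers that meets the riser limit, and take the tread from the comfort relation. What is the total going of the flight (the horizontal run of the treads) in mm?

⌈2768/181⌉ = 16 risers.
R = 2768 ÷ 16 = 173 mm.
T = 648 − 2·173 = 302 mm, which satisfies the 237 mm minimum.
Going = (16 − 1) × 302 = 4530 mm.

4530 mm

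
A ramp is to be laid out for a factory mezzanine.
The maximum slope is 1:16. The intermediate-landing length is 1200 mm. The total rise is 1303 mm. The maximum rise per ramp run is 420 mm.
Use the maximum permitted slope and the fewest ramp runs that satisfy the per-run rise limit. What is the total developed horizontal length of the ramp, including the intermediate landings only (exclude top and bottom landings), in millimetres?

1303 / 420 = 3.102 → round up to 4 ramp runs. That means 3 intermediate landings.
Horizontal run for 1303 mm of rise at 1:16 is 1303 × 16 = 20848 mm.
3 intermediate landings contribute 3 × 1200 = 3600 mm.
Total developed length = 20848 + 3600 = 24448 mm.

24448 mm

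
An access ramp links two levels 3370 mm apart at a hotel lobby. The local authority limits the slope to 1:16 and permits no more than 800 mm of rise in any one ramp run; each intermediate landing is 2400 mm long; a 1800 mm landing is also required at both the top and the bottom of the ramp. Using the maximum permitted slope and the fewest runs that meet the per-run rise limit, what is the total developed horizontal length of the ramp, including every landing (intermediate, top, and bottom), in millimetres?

At most 800 each: 3370/800 = 4.21, giving 5 ramp runs. That means 4 intermediate landings.
Horizontal run for 3370 mm of rise at 1:16 is 3370 × 16 = 53920 mm.
4 intermediate landings contribute 4 × 2400 = 9600 mm.
Top and bottom landings: 2 × 1800 = 3600 mm.
Total = 53920 + 9600 + 3600 = 67120 mm.

67120 mm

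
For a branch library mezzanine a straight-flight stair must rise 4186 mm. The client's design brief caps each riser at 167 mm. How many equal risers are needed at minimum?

26 risers

⌈4186/167⌉ = 26 risers.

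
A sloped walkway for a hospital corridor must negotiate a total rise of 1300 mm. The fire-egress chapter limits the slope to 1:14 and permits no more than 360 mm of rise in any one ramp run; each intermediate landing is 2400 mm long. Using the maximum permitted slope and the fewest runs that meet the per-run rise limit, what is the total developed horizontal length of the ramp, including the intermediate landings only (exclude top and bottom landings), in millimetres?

25400 mm

1300 / 360 = 3.611 → round up to 4 ramp runs. That means 3 intermediate landings.
Horizontal run for 1300 mm of rise at 1:14 is 1300 × 14 = 18200 mm.
3 intermediate landings contribute 3 × 2400 = 7200 mm.
Developed length = 18200 + 7200 = 25400 mm.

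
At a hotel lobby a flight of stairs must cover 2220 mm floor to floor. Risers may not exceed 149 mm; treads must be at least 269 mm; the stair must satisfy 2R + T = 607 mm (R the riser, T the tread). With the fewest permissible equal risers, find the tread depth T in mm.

2220 / 149 = 14.90, so 15 risers are needed.
R = 2220 ÷ 15 = 148 mm.
Tread T = 607 − 2 × 148 = 311 mm (≥ 269 mm).

311 mm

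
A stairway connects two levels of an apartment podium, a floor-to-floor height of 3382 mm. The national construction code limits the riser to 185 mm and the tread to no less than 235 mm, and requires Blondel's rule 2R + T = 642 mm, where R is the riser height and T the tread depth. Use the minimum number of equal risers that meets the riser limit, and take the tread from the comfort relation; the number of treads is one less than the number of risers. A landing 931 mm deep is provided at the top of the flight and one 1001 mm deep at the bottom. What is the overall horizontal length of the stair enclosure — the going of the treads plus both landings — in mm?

3382 / 185 = 18.28, so 19 risers are needed.
R = 3382 ÷ 19 = 178 mm.
Tread T = 642 − 2 × 178 = 286 mm (≥ 235 mm).
19 risers give 18 treads; going = 18 × 286 = 5148 mm.
Enclosure = 5148 + 931 + 1001 = 7080 mm.

7080 mm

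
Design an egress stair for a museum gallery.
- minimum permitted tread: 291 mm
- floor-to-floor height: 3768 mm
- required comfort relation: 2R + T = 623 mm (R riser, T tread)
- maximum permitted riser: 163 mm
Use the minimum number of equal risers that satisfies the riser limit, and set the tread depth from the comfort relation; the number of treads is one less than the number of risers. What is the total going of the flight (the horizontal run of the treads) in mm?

At most 163 each: 3768/163 = 23.12, giving 24 risers.
R = 3768 ÷ 24 = 157 mm.
From 2R + T = 623: T = 623 − 314 = 309 mm.
24 risers give 23 treads; going = 23 × 309 = 7107 mm.

7107 mm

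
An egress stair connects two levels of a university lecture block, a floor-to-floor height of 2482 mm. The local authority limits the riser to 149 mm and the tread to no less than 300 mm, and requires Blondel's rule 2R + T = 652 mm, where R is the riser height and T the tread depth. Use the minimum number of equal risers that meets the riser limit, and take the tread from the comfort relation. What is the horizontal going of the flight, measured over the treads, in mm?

2482 / 149 = 16.66, so 17 risers are needed.
Each riser is 2482/17 = 146 mm (≤ 149 mm).
T = 652 − 2·146 = 360 mm, which satisfies the 300 mm minimum.
Going = (17 − 1) × 360 = 5760 mm.

5760 mm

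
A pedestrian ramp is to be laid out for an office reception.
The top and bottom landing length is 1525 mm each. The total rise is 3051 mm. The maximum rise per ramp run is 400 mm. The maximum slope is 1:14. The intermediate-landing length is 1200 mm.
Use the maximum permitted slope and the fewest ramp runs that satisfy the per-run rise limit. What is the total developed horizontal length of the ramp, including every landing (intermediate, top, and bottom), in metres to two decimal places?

54.16 m

At most 400 each: 3051/400 = 7.63, giving 8 ramp runs. That means 7 intermediate landings.
Ramp run (horizontal) at 1:14: 3051 × 14 = 42714 mm.
7 intermediate landings contribute 7 × 1200 = 8400 mm.
Top and bottom landings: 2 × 1525 = 3050 mm.
Total = 42714 + 8400 + 3050 = 54164 mm.
= 54.16 m.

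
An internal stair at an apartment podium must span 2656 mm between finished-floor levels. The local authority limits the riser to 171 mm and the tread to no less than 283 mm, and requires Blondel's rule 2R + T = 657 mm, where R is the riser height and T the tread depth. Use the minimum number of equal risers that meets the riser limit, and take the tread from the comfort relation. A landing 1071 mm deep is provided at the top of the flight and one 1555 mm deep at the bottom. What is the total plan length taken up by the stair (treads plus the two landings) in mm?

2656 / 171 = 15.53, so 16 risers are needed.
Each riser is 2656/16 = 166 mm (≤ 171 mm).
T = 657 − 2·166 = 325 mm, which satisfies the 283 mm minimum.
Going = (16 − 1) × 325 = 4875 mm.
Enclosure = 4875 + 1071 + 1555 = 7501 mm.

7501 mm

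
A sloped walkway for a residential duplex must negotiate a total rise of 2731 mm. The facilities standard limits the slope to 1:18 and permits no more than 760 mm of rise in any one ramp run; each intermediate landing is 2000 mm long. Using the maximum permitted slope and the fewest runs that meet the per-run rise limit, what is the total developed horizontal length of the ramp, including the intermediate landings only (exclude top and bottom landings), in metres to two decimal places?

2731 / 760 = 3.59, so 4 ramp runs are needed. That means 3 intermediate landings.
Horizontal run for 2731 mm of rise at 1:18 is 2731 × 18 = 49158 mm.
3 intermediate landings contribute 3 × 2000 = 6000 mm.
Developed length = 49158 + 6000 = 55158 mm.
= 55.16 m.

55.16 m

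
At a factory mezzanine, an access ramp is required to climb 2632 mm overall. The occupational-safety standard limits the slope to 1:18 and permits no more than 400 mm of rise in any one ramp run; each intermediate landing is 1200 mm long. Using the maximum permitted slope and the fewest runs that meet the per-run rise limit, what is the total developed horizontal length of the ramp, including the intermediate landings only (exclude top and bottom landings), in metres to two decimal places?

54.58 m

At most 400 each: 2632/400 = 6.58, giving 7 ramp runs. That means 6 intermediate landings.
Ramp run (horizontal) at 1:18: 2632 × 18 = 47376 mm.
6 intermediate landings contribute 6 × 1200 = 7200 mm.
Total developed length = 47376 + 7200 = 54576 mm.
= 54.58 m.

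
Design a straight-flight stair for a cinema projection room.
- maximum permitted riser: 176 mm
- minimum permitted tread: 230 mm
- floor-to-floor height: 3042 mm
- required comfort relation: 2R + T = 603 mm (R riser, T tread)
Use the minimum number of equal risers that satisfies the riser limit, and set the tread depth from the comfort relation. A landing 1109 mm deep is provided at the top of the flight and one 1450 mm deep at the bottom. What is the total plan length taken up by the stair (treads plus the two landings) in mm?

7064 mm

At most 176 each: 3042/176 = 17.28, giving 18 risers.
Each riser is 3042/18 = 169 mm (≤ 176 mm).
T = 603 − 2·169 = 265 mm, which satisfies the 230 mm minimum.
Going = (18 − 1) × 265 = 4505 mm.
Enclosure = 4505 + 1109 + 1450 = 7064 mm.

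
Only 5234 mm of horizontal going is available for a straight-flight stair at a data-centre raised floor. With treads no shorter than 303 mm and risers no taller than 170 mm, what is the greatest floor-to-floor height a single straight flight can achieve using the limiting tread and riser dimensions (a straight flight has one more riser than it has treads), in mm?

3060 mm

5234 / 303 = 17.27, so 17 treads fit.
Risers = treads + 1 = 18.
Maximum height = 18 × 170 = 3060 mm.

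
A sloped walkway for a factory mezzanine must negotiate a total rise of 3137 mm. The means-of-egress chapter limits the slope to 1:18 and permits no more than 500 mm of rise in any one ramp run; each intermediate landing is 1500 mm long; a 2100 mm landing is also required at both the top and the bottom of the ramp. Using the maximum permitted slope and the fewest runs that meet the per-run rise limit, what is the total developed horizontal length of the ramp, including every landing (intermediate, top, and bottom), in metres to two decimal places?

69.67 m

3137 / 500 = 6.27, so 7 ramp runs are needed. That means 6 intermediate landings.
Ramp run (horizontal) at 1:18: 3137 × 18 = 56466 mm.
Intermediate landings: 6 × 1500 = 9000 mm.
Top and bottom landings: 2 × 2100 = 4200 mm.
Total = 56466 + 9000 + 4200 = 69666 mm.
= 69.67 m.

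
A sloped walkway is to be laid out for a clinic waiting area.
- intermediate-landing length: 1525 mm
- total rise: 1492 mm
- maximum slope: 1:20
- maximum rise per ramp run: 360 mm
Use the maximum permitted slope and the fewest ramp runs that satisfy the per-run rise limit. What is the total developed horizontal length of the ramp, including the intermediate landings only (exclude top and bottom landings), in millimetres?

⌈1492/360⌉ = 5 ramp runs. That means 4 intermediate landings.
Ramp run (horizontal) at 1:20: 1492 × 20 = 29840 mm.
Intermediate landings: 4 × 1525 = 6100 mm.
Developed length = 29840 + 6100 = 35940 mm.

35940 mm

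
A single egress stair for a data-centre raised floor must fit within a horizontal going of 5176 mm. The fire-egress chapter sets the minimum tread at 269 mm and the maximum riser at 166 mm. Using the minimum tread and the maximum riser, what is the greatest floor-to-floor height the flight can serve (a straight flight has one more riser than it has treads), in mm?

Treads that fit: ⌊5176 / 269⌋ = 19.
Risers = treads + 1 = 20.
Maximum height = 20 × 166 = 3320 mm.

3320 mm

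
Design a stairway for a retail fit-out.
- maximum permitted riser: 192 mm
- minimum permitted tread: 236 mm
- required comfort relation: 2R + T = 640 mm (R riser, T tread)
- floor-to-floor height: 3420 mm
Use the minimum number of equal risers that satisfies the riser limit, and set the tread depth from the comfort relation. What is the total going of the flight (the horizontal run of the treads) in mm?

At most 192 each: 3420/192 = 17.81, giving 18 risers.
Each riser is 3420/18 = 190 mm (≤ 192 mm).
From 2R + T = 640: T = 640 − 380 = 260 mm.
Going = (18 − 1) × 260 = 4420 mm.

4420 mm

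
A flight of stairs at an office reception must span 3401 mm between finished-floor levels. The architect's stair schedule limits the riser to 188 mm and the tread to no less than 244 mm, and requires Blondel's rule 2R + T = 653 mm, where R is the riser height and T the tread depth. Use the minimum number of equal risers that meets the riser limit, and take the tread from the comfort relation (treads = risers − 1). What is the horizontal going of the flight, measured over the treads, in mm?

5310 mm

⌈3401/188⌉ = 19 risers.
Riser R = 3401 / 19 = 179 mm, within the 188 mm limit.
From 2R + T = 653: T = 653 − 358 = 295 mm.
Going = (19 − 1) × 295 = 5310 mm.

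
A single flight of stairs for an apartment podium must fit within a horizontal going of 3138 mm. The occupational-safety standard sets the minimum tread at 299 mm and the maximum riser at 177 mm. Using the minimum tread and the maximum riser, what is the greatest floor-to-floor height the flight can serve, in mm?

Treads that fit: ⌊3138 / 299⌋ = 10.
Risers = treads + 1 = 11.
Maximum height = 11 × 177 = 1947 mm.

1947 mm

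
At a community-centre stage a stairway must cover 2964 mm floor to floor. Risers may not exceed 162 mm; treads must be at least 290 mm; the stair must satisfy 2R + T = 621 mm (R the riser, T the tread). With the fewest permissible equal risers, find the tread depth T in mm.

309 mm

2964 / 162 = 18.30, so 19 risers are needed.
Each riser is 2964/19 = 156 mm (≤ 162 mm).
Tread T = 621 − 2 × 156 = 309 mm (≥ 290 mm).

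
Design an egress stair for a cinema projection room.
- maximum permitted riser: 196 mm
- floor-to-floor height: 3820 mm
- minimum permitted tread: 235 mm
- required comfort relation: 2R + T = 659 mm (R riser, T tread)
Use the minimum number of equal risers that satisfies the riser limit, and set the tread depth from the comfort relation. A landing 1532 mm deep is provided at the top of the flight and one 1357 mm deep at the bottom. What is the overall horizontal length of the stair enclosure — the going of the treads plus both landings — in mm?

8152 mm

At most 196 each: 3820/196 = 19.49, giving 20 risers.
Riser R = 3820 / 20 = 191 mm, within the 196 mm limit.
From 2R + T = 659: T = 659 − 382 = 277 mm.
Treads = 20 − 1 = 19; going = 19 × 277 = 5263 mm.
Add landings: 5263 + 1532 + 1357 = 8152 mm.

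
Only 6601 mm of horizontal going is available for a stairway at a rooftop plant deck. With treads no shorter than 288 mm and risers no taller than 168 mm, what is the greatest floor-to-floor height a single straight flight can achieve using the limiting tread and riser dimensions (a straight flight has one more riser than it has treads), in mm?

6601 / 288 = 22.92, so 22 treads fit.
Risers = treads + 1 = 23.
Maximum height = 23 × 168 = 3864 mm.

3864 mm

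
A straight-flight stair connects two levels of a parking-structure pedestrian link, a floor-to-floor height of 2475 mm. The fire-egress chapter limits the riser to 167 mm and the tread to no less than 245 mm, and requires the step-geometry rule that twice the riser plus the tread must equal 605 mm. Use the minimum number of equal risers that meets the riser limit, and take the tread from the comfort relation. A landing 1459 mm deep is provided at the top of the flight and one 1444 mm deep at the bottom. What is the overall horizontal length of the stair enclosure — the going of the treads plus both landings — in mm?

6753 mm

At most 167 each: 2475/167 = 14.82, giving 15 risers.
R = 2475 ÷ 15 = 165 mm.
Tread T = 605 − 2 × 165 = 275 mm (≥ 245 mm).
15 risers give 14 treads; going = 14 × 275 = 3850 mm.
Add landings: 3850 + 1459 + 1444 = 6753 mm.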